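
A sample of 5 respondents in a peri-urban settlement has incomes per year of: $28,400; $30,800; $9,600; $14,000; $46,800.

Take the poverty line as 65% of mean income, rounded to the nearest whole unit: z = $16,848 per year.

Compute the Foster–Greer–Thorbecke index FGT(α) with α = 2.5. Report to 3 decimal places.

0.027

Below z: $9,600, $14,000 (q = 2 of N = 5).
Normalized shortfalls: (16848−9600)/16848 = 0.4302; (16848−14000)/16848 = 0.1690.
Raised to α = 2.5: 0.12139; 0.01175.
Sum = 0.133136; FGT(2.5) = 0.133136 / 5 = 0.027.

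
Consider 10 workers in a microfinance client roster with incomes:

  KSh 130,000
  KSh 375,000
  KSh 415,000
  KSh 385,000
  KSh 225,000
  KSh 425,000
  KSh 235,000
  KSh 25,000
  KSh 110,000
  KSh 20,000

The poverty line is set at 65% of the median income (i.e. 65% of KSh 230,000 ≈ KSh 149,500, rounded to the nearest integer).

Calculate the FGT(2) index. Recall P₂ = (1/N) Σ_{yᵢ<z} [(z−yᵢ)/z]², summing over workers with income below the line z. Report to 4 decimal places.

0.1531

Below z: KSh 20,000, KSh 25,000, KSh 110,000, KSh 130,000 (q = 4 of N = 10).
Shortfall ratios: (149500−20000)/149500 = 0.8662; (149500−25000)/149500 = 0.8328; (149500−110000)/149500 = 0.2642; (149500−130000)/149500 = 0.1304.
Squared: 0.7503; 0.6935; 0.0698; 0.0170.
Sum = 1.530676; P₂ = 1.530676 / 10 = 0.1531.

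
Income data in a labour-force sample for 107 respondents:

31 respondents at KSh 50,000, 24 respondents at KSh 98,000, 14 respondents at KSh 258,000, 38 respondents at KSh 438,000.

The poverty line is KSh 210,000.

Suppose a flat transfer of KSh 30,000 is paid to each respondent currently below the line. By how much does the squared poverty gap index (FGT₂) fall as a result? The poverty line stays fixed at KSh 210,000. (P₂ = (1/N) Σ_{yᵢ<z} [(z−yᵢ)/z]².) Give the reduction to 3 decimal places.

0.087

Before: below the line — 31×KSh 50,000, 24×KSh 98,000; squared poverty gap index (FGT₂) = 0.23198.
After the KSh 30,000 transfer: below the line — 31×KSh 80,000, 24×KSh 128,000; squared poverty gap index (FGT₂) = 0.14523.
Reduction = 0.23198 − 0.14523 = 0.087.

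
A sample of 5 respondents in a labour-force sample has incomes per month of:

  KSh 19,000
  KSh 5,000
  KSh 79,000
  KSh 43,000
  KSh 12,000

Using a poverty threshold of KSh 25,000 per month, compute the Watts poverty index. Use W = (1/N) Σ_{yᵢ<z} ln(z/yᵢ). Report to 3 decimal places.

Below z: KSh 5,000, KSh 12,000, KSh 19,000 (q = 3 of N = 5).
Log gaps: ln(25000/5000) = 1.6094; ln(25000/12000) = 0.7340; ln(25000/19000) = 0.2744.
W = 2.617844 / 5 = 0.524.

0.524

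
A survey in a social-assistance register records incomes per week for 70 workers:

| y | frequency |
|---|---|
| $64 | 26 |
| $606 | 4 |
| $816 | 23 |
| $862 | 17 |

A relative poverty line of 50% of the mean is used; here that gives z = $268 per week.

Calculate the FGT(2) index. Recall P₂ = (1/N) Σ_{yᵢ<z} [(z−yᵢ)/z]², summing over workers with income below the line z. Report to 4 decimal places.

Poor units: 26×$64 (q = 26 of N = 70).
Gap ratios (z−y)/z: (268−64)/268 = 0.7612 (×26).
Squared: 0.5794 (×26).
Sum = 15.064825; P₂ = 15.064825 / 70 = 0.2152.

0.2152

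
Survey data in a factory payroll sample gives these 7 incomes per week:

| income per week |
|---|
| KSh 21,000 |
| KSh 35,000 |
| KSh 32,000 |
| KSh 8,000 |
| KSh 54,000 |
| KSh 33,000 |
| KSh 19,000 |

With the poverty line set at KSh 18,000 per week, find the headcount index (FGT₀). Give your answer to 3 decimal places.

0.143

1 of the 7 respondents have income below KSh 18,000.
H = 1/7 = 0.143.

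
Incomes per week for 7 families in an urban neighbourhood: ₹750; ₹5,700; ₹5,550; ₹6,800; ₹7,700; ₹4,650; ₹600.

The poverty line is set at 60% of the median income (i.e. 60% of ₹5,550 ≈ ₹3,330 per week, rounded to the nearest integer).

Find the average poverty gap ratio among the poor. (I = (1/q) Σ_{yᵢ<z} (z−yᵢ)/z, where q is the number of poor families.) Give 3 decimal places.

Below the line: ₹600, ₹750 (q = 2 of N = 7).
Shortfall ratios (z−y)/z: 0.8198, 0.7748; sum = 1.594595.
The income-gap ratio divides by q (the poor only): 1.594595 / 2 = 0.797.

0.797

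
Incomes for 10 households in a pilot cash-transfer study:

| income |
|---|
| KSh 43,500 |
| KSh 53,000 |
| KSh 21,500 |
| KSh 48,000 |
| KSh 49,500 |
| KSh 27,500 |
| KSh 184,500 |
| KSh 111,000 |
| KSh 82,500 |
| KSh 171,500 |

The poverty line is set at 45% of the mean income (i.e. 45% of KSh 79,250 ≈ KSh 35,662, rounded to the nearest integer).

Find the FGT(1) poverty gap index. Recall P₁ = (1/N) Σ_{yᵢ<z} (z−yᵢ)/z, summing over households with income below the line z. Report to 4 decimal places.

Below the line: KSh 21,500, KSh 27,500 (q = 2 of N = 10).
Shortfall ratios: (35662−21500)/35662 = 0.3971; (35662−27500)/35662 = 0.2289.
Σ = 0.625988. Dividing by the full population N = 10 gives P₁ = 0.0626.

0.0626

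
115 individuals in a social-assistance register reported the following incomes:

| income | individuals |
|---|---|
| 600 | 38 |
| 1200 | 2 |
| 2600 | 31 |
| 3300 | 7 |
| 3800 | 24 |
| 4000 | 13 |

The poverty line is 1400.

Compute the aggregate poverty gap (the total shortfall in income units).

30800

Poor units: 38×600, 2×1200 (q = 40 of N = 115).
Individual gaps: 38×(1400−600) = 30400; 2×(1400−1200) = 400.
Aggregate gap = 30800.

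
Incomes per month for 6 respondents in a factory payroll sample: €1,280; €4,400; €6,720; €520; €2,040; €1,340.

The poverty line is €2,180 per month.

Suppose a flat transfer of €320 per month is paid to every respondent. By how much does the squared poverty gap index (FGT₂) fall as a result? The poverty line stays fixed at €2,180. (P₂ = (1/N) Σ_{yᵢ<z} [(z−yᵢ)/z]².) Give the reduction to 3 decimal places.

0.066

Before: below the line — €520, €1,280, €1,340, €2,040; squared poverty gap index (FGT₂) = 0.15048.
After the €320 transfer: below the line — €840, €1,600, €1,660; squared poverty gap index (FGT₂) = 0.08425.
Reduction = 0.15048 − 0.08425 = 0.066.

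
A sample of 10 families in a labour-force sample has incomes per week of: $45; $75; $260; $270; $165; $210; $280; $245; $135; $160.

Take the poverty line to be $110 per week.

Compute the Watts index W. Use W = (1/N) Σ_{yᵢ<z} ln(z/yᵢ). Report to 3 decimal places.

0.128

Below the line: $45, $75 (q = 2 of N = 10).
Log shortfalls: ln(110/45) = 0.8938; ln(110/75) = 0.3830.
W = 1.276810 / 10 = 0.128.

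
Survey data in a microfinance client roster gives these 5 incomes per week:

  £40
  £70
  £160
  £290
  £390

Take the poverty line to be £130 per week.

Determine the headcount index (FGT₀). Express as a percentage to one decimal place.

2 of the 5 workers have income below £130.
H = 2/5 = 40.0%.

40.0%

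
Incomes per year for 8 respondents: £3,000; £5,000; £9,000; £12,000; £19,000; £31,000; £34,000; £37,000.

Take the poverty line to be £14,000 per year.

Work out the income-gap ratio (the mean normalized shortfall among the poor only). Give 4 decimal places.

Incomes under z: £3,000, £5,000, £9,000, £12,000 (q = 4 of N = 8).
Shortfall ratios (z−y)/z: 0.7857, 0.6429, 0.3571, 0.1429; sum = 1.928571.
I averages over the q = 4 poor units only: 1.928571 / 4 = 0.4821.

0.4821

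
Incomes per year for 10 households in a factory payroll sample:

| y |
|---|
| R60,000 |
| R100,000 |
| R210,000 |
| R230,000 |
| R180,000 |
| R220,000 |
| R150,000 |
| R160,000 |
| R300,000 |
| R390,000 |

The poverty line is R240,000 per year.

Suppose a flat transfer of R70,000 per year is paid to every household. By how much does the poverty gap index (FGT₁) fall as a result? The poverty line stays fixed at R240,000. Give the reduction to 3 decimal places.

Before: below the line — R60,000, R100,000, R150,000, R160,000, R180,000, R210,000, R220,000, R230,000; poverty gap index (FGT₁) = 0.25417.
After the R70,000 transfer: below the line — R130,000, R170,000, R220,000, R230,000; poverty gap index (FGT₁) = 0.08750.
Reduction = 0.25417 − 0.08750 = 0.167.

0.167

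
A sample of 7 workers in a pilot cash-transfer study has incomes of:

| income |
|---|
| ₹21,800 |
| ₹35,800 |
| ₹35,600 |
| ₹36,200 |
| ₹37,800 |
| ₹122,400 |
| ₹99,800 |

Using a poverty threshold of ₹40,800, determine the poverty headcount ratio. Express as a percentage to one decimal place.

5 of the 7 workers have income below ₹40,800.
H = 5/7 = 71.4%.

71.4%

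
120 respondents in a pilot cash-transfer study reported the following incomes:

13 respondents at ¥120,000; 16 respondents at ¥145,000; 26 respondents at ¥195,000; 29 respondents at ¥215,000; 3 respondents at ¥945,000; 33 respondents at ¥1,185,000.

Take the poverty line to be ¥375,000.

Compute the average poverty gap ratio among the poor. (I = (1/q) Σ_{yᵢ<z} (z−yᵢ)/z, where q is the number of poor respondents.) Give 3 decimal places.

Below the line: 13×¥120,000, 16×¥145,000, 26×¥195,000, 29×¥215,000 (q = 84 of N = 120).
Shortfall ratios (z−y)/z: 0.6800 (×13), 0.6133 (×16), 0.4800 (×26), 0.4267 (×29); sum = 43.506667.
The income-gap ratio divides by q (the poor only): 43.506667 / 84 = 0.518.

0.518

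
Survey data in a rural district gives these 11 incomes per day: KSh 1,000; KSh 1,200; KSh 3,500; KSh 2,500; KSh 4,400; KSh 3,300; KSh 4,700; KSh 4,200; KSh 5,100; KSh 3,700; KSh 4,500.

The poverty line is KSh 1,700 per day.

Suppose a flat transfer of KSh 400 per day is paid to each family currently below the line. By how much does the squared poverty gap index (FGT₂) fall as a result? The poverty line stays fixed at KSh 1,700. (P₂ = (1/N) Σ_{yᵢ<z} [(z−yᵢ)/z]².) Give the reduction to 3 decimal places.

Before: below the line — KSh 1,000, KSh 1,200; squared poverty gap index (FGT₂) = 0.02328.
After the KSh 400 transfer: below the line — KSh 1,400, KSh 1,600; squared poverty gap index (FGT₂) = 0.00315.
Reduction = 0.02328 − 0.00315 = 0.020.

0.020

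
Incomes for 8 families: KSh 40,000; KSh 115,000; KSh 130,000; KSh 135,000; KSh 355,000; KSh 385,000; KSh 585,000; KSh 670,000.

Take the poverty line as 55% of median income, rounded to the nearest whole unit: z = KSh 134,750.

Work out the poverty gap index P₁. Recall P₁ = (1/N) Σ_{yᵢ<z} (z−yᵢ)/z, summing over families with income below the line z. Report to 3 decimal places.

0.111

Below the line: KSh 40,000, KSh 115,000, KSh 130,000 (q = 3 of N = 8).
Normalized shortfalls: (134750−40000)/134750 = 0.7032; (134750−115000)/134750 = 0.1466; (134750−130000)/134750 = 0.0353.
Σ = 0.884972. Dividing by the full population N = 8 gives P₁ = 0.111.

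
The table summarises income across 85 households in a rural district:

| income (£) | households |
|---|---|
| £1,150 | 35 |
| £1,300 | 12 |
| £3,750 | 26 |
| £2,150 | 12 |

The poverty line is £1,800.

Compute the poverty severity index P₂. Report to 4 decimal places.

0.0646

Incomes under z: 35×£1,150, 12×£1,300 (q = 47 of N = 85).
Gap ratios (z−y)/z: (1800−1150)/1800 = 0.3611 (×35); (1800−1300)/1800 = 0.2778 (×12).
Squared: 0.1304 (×35); 0.0772 (×12).
Sum = 5.489969; P₂ = 5.489969 / 85 = 0.0646.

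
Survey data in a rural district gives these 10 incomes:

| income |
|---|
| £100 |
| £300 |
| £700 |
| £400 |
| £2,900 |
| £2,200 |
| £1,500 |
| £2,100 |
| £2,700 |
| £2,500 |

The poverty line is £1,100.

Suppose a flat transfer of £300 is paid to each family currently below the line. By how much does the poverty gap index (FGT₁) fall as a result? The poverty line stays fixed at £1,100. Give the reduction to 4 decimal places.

0.1091

Before: below the line — £100, £300, £400, £700; poverty gap index (FGT₁) = 0.263636.
After the £300 transfer: below the line — £400, £600, £700, £1,000; poverty gap index (FGT₁) = 0.154545.
Reduction = 0.263636 − 0.154545 = 0.1091.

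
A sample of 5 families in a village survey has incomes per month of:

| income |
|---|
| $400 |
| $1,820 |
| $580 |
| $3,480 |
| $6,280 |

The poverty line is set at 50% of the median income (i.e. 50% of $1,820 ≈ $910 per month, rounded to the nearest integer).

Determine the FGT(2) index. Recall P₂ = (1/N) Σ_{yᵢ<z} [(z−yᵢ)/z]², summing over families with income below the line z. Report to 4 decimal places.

0.0891

Poor units: $400, $580 (q = 2 of N = 5).
Relative gaps: (910−400)/910 = 0.5604; (910−580)/910 = 0.3626.
Squared: 0.3141; 0.1315.
Sum = 0.445598; P₂ = 0.445598 / 5 = 0.0891.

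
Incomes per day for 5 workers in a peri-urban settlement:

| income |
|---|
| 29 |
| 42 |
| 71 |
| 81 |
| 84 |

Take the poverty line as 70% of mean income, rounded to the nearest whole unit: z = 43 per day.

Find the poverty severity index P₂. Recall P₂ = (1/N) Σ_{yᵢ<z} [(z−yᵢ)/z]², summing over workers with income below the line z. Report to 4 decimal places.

Poor units: 29, 42 (q = 2 of N = 5).
Gap ratios (z−y)/z: (43−29)/43 = 0.3256; (43−42)/43 = 0.0233.
Squared: 0.1060; 0.0005.
Sum = 0.106544; P₂ = 0.106544 / 5 = 0.0213.

0.0213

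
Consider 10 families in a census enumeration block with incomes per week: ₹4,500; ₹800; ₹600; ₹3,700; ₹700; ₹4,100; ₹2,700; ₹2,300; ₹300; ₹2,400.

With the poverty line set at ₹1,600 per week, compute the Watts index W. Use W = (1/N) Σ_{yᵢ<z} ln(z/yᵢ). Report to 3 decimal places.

Incomes under z: ₹300, ₹600, ₹700, ₹800 (q = 4 of N = 10).
Log shortfalls: ln(1600/300) = 1.6740; ln(1600/600) = 0.9808; ln(1600/700) = 0.8267; ln(1600/800) = 0.6931.
W = 4.174631 / 10 = 0.417.

0.417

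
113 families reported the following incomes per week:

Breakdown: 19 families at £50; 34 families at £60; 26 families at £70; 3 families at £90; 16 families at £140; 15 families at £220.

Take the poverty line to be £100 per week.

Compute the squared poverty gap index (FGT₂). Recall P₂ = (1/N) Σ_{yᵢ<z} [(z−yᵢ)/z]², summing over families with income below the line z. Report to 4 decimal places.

0.1112

Poor units: 19×£50, 34×£60, 26×£70, 3×£90 (q = 82 of N = 113).
Gap ratios (z−y)/z: (100−50)/100 = 0.5000 (×19); (100−60)/100 = 0.4000 (×34); (100−70)/100 = 0.3000 (×26); (100−90)/100 = 0.1000 (×3).
Squared: 0.2500 (×19); 0.1600 (×34); 0.0900 (×26); 0.0100 (×3).
Sum = 12.560000; P₂ = 12.560000 / 113 = 0.1112.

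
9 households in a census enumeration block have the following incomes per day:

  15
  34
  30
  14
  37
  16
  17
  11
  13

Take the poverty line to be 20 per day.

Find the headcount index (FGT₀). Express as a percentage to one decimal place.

66.7%

6 of the 9 households have income below 20.
H = 6/9 = 66.7%.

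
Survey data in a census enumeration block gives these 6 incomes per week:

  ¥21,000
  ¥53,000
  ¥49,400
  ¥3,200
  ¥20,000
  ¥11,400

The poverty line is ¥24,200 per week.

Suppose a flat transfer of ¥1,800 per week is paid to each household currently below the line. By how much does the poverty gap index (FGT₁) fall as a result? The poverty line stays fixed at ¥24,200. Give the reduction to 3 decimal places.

0.050

Before: below the line — ¥3,200, ¥11,400, ¥20,000, ¥21,000; poverty gap index (FGT₁) = 0.28375.
After the ¥1,800 transfer: below the line — ¥5,000, ¥13,200, ¥21,800, ¥22,800; poverty gap index (FGT₁) = 0.23416.
Reduction = 0.28375 − 0.23416 = 0.050.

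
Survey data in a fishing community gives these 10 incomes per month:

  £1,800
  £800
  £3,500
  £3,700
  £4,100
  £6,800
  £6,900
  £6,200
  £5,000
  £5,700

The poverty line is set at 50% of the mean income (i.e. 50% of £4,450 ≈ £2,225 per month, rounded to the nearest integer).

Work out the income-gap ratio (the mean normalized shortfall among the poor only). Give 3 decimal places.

0.416

Poor units: £800, £1,800 (q = 2 of N = 10).
Relative gaps: 0.6404, 0.1910; sum = 0.831461.
The income-gap ratio divides by q (the poor only): 0.831461 / 2 = 0.416.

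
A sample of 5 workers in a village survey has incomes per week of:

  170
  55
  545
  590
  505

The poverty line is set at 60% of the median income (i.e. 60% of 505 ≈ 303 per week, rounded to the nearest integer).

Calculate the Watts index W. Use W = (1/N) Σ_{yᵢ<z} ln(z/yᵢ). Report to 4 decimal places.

Incomes under z: 55, 170 (q = 2 of N = 5).
ln(z/y) terms: ln(303/55) = 1.7064; ln(303/170) = 0.5779.
W = 2.284334 / 5 = 0.4569.

0.4569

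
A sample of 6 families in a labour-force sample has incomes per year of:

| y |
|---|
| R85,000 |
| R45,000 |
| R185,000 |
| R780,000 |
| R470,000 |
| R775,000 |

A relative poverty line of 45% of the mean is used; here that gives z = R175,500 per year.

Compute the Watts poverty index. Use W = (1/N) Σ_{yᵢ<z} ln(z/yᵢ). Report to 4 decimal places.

0.3477

Incomes under z: R45,000, R85,000 (q = 2 of N = 6).
Log gaps: ln(175500/45000) = 1.3610; ln(175500/85000) = 0.7250.
W = 2.085964 / 6 = 0.3477.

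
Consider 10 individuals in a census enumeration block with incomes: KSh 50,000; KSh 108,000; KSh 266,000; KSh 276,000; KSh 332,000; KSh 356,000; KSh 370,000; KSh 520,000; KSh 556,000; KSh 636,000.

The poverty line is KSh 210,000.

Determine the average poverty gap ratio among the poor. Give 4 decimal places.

0.6238

Incomes under z: KSh 50,000, KSh 108,000 (q = 2 of N = 10).
Shortfall ratios (z−y)/z: 0.7619, 0.4857; sum = 1.247619.
I averages over the q = 2 poor units only: 1.247619 / 2 = 0.6238.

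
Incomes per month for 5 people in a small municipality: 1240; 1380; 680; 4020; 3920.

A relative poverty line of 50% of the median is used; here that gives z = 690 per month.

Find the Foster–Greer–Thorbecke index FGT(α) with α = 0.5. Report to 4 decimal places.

Incomes under z: 680 (q = 1 of N = 5).
Normalized shortfalls: (690−680)/690 = 0.0145.
Raised to α = 0.5: 0.12039.
Sum = 0.120386; FGT(0.5) = 0.120386 / 5 = 0.0241.

0.0241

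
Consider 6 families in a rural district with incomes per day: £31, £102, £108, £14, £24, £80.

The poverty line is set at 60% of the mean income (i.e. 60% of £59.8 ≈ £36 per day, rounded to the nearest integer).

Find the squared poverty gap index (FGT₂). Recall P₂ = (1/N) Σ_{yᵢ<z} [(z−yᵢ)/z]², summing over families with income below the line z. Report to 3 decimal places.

Below the line: £14, £24, £31 (q = 3 of N = 6).
Shortfall ratios: (36−14)/36 = 0.6111; (36−24)/36 = 0.3333; (36−31)/36 = 0.1389.
Squared: 0.3735; 0.1111; 0.0193.
Sum = 0.503858; P₂ = 0.503858 / 6 = 0.084.

0.084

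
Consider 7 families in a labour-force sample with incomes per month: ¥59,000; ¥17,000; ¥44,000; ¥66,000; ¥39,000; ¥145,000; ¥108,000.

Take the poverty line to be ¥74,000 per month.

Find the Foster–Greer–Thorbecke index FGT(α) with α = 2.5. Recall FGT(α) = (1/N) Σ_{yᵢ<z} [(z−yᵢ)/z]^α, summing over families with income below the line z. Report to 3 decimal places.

0.115

Incomes under z: ¥17,000, ¥39,000, ¥44,000, ¥59,000, ¥66,000 (q = 5 of N = 7).
Normalized shortfalls: (74000−17000)/74000 = 0.7703; (74000−39000)/74000 = 0.4730; (74000−44000)/74000 = 0.4054; (74000−59000)/74000 = 0.2027; (74000−66000)/74000 = 0.1081.
Raised to α = 2.5: 0.52072; 0.15385; 0.10465; 0.01850; 0.00384.
Sum = 0.801560; FGT(2.5) = 0.801560 / 7 = 0.115.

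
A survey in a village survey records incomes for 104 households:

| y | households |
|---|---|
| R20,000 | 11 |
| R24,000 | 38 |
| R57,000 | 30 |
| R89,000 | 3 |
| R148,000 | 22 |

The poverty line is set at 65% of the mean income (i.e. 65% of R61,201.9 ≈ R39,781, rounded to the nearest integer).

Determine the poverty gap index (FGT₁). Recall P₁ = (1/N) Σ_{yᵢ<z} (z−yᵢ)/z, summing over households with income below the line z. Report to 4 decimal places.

Poor units: 11×R20,000, 38×R24,000 (q = 49 of N = 104).
Shortfall ratios: (39781−20000)/39781 = 0.4972 (×11); (39781−24000)/39781 = 0.3967 (×38).
Sum of shortfalls = 20.544205; P₁ averages over all N: 20.544205 / 104 = 0.1975.

0.1975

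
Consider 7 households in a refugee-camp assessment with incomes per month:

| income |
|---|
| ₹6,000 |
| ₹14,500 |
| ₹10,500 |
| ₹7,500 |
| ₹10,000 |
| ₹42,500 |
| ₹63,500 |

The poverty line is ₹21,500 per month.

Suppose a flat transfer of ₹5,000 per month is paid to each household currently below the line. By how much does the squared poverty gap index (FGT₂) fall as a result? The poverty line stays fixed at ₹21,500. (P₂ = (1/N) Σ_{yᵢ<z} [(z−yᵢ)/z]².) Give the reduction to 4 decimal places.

Before: below the line — ₹6,000, ₹7,500, ₹10,000, ₹10,500, ₹14,500; squared poverty gap index (FGT₂) = 0.228231.
After the ₹5,000 transfer: below the line — ₹11,000, ₹12,500, ₹15,000, ₹15,500, ₹19,500; squared poverty gap index (FGT₂) = 0.084524.
Reduction = 0.228231 − 0.084524 = 0.1437.

0.1437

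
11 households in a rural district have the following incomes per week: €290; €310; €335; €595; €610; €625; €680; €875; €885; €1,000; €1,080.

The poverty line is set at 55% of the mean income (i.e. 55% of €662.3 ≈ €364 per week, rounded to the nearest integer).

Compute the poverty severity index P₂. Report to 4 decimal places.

0.0063

Below the line: €290, €310, €335 (q = 3 of N = 11).
Relative gaps: (364−290)/364 = 0.2033; (364−310)/364 = 0.1484; (364−335)/364 = 0.0797.
Squared: 0.0413; 0.0220; 0.0063.
Sum = 0.069685; P₂ = 0.069685 / 11 = 0.0063.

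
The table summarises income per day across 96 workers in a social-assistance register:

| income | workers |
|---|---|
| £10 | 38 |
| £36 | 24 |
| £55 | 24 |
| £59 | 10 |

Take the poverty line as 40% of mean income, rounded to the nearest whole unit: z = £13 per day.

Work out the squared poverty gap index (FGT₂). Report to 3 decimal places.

Poor units: 38×£10 (q = 38 of N = 96).
Normalized shortfalls: (13−10)/13 = 0.2308 (×38).
Squared: 0.0533 (×38).
Sum = 2.023669; P₂ = 2.023669 / 96 = 0.021.

0.021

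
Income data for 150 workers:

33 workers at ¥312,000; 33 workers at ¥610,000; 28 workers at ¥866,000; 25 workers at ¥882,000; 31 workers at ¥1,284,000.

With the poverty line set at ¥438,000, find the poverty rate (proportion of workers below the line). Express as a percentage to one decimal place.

22.0%

33 of the 150 workers have income below ¥438,000.
H = 33/150 = 22.0%.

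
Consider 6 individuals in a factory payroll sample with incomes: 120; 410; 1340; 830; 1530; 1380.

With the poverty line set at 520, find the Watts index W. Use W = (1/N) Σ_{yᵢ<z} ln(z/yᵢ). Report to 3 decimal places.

0.284

Poor units: 120, 410 (q = 2 of N = 6).
ln(z/y) terms: ln(520/120) = 1.4663; ln(520/410) = 0.2377.
W = 1.704009 / 6 = 0.284.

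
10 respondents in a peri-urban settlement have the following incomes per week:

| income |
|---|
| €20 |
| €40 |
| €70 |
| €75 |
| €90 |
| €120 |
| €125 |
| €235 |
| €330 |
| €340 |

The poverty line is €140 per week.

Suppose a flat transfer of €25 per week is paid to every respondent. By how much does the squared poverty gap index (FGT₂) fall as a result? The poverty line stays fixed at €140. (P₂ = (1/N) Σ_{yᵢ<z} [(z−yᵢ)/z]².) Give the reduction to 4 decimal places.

Before: below the line — €20, €40, €70, €75, €90, €120, €125; squared poverty gap index (FGT₂) = 0.186990.
After the €25 transfer: below the line — €45, €65, €95, €100, €115; squared poverty gap index (FGT₂) = 0.096429.
Reduction = 0.186990 − 0.096429 = 0.0906.

0.0906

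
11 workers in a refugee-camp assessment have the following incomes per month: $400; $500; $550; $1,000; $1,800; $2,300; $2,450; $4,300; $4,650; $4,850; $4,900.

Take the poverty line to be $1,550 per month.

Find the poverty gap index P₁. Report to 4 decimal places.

Below z: $400, $500, $550, $1,000 (q = 4 of N = 11).
Gap ratios (z−y)/z: (1550−400)/1550 = 0.7419; (1550−500)/1550 = 0.6774; (1550−550)/1550 = 0.6452; (1550−1000)/1550 = 0.3548.
Sum of shortfalls = 2.419355; P₁ averages over all N: 2.419355 / 11 = 0.2199.

0.2199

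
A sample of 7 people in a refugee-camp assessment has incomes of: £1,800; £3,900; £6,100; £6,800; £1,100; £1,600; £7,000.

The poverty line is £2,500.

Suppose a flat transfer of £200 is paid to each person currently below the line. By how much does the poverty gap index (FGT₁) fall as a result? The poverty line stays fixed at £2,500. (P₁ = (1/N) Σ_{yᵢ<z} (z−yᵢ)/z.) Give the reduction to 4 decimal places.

0.0343

Before: below the line — £1,100, £1,600, £1,800; poverty gap index (FGT₁) = 0.171429.
After the £200 transfer: below the line — £1,300, £1,800, £2,000; poverty gap index (FGT₁) = 0.137143.
Reduction = 0.171429 − 0.137143 = 0.0343.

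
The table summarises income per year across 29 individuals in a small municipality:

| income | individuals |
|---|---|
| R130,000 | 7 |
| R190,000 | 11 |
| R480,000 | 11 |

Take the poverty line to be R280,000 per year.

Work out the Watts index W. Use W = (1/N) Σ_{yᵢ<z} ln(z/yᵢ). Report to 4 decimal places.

0.3323

Poor units: 7×R130,000, 11×R190,000 (q = 18 of N = 29).
ln(z/y) terms: ln(280000/130000) = 0.7673 (×7); ln(280000/190000) = 0.3878 (×11).
W = 9.636207 / 29 = 0.3323.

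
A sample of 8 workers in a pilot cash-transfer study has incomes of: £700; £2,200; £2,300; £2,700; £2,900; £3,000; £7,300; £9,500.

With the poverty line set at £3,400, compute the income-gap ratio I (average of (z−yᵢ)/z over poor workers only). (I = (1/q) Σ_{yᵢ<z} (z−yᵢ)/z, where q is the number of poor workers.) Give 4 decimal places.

Poor units: £700, £2,200, £2,300, £2,700, £2,900, £3,000 (q = 6 of N = 8).
Relative gaps: 0.7941, 0.3529, 0.3235, 0.2059, 0.1471, 0.1176; sum = 1.941176.
I averages over the q = 6 poor units only: 1.941176 / 6 = 0.3235.

0.3235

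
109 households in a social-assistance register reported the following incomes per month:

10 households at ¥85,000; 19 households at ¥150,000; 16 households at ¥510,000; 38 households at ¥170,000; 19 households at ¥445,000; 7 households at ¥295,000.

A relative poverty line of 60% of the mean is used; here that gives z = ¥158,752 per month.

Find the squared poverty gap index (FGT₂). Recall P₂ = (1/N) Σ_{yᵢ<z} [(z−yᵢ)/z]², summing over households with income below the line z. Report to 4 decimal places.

0.0203

Incomes under z: 10×¥85,000, 19×¥150,000 (q = 29 of N = 109).
Gap ratios (z−y)/z: (158752−85000)/158752 = 0.4646 (×10); (158752−150000)/158752 = 0.0551 (×19).
Squared: 0.2158 (×10); 0.0030 (×19).
Sum = 2.216034; P₂ = 2.216034 / 109 = 0.0203.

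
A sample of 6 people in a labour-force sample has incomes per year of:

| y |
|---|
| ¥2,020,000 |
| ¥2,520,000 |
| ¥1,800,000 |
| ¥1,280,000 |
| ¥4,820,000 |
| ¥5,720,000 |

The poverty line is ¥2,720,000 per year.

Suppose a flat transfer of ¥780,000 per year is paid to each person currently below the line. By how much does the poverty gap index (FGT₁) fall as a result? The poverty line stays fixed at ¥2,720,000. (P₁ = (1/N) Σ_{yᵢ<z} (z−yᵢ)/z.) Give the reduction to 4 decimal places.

0.1507

Before: below the line — ¥1,280,000, ¥1,800,000, ¥2,020,000, ¥2,520,000; poverty gap index (FGT₁) = 0.199755.
After the ¥780,000 transfer: below the line — ¥2,060,000, ¥2,580,000; poverty gap index (FGT₁) = 0.049020.
Reduction = 0.199755 − 0.049020 = 0.1507.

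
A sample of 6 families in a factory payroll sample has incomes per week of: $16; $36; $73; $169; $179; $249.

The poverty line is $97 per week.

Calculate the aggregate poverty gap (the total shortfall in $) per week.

$166

Below z: $16, $36, $73 (q = 3 of N = 6).
Individual gaps: 97−16 = 81; 97−36 = 61; 97−73 = 24.
Aggregate gap = $166.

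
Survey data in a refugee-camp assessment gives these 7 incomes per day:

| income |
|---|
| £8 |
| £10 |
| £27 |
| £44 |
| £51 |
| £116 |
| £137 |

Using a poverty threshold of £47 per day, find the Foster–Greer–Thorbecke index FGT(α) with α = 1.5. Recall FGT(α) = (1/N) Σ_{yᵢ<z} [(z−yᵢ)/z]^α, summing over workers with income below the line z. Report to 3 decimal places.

0.250

Poor units: £8, £10, £27, £44 (q = 4 of N = 7).
Relative gaps: (47−8)/47 = 0.8298; (47−10)/47 = 0.7872; (47−27)/47 = 0.4255; (47−44)/47 = 0.0638.
Raised to α = 1.5: 0.75588; 0.69848; 0.27759; 0.01613.
Sum = 1.748071; FGT(1.5) = 1.748071 / 7 = 0.250.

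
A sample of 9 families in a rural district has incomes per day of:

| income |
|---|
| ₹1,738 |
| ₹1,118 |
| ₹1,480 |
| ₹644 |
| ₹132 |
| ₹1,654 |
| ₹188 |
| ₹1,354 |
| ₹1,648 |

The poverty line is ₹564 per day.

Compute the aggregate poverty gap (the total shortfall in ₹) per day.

₹808

Below z: ₹132, ₹188 (q = 2 of N = 9).
Individual gaps: 564−132 = 432; 564−188 = 376.
Aggregate gap = ₹808.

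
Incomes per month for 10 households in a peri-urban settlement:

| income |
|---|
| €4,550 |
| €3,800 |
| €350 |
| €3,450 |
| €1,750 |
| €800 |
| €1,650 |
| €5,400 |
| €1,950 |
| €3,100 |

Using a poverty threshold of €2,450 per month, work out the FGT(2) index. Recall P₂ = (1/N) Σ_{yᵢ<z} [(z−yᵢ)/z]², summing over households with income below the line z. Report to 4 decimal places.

0.1418

Below z: €350, €800, €1,650, €1,750, €1,950 (q = 5 of N = 10).
Gap ratios (z−y)/z: (2450−350)/2450 = 0.8571; (2450−800)/2450 = 0.6735; (2450−1650)/2450 = 0.3265; (2450−1750)/2450 = 0.2857; (2450−1950)/2450 = 0.2041.
Squared: 0.7347; 0.4536; 0.1066; 0.0816; 0.0416.
Sum = 1.418159; P₂ = 1.418159 / 10 = 0.1418.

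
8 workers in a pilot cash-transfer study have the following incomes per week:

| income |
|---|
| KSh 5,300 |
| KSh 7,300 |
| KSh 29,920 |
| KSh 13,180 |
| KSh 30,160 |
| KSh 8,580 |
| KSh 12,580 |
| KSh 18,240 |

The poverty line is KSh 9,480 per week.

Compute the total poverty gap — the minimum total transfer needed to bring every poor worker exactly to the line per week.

KSh 7,260

Below the line: KSh 5,300, KSh 7,300, KSh 8,580 (q = 3 of N = 8).
Individual gaps: 9480−5300 = 4180; 9480−7300 = 2180; 9480−8580 = 900.
Aggregate gap = KSh 7,260.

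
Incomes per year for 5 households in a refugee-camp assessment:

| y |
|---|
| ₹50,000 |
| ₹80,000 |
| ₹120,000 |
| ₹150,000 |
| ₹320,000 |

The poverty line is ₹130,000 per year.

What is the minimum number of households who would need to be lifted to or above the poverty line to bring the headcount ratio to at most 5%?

3

3 of the 5 households are poor, so H = 3/5 = 0.600.
A headcount ratio of at most 5% allows at most ⌊0.05 × 5⌋ = 0 poor households.
So at least 3 − 0 = 3 must be lifted.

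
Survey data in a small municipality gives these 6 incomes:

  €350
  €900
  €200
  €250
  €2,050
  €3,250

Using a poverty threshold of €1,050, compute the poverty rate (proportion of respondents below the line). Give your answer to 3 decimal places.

4 of the 6 respondents have income below €1,050.
H = 4/6 = 0.667.

0.667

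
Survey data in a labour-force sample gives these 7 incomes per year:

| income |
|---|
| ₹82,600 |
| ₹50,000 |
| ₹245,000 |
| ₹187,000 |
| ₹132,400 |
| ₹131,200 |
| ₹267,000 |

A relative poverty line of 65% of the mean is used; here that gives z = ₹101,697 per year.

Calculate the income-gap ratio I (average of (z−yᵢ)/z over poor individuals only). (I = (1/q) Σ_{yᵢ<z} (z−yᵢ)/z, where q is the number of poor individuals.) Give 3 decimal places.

0.348

Below z: ₹50,000, ₹82,600 (q = 2 of N = 7).
Shortfall ratios (z−y)/z: 0.5083, 0.1878; sum = 0.696127.
I averages over the q = 2 poor units only: 0.696127 / 2 = 0.348.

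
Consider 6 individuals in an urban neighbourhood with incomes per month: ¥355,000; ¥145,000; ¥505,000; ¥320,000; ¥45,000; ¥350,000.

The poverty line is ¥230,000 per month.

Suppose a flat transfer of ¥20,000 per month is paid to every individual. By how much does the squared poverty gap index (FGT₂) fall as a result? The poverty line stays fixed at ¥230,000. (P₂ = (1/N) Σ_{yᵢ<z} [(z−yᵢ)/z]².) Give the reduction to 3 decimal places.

0.032

Before: below the line — ¥45,000, ¥145,000; squared poverty gap index (FGT₂) = 0.13059.
After the ¥20,000 transfer: below the line — ¥65,000, ¥165,000; squared poverty gap index (FGT₂) = 0.09909.
Reduction = 0.13059 − 0.09909 = 0.032.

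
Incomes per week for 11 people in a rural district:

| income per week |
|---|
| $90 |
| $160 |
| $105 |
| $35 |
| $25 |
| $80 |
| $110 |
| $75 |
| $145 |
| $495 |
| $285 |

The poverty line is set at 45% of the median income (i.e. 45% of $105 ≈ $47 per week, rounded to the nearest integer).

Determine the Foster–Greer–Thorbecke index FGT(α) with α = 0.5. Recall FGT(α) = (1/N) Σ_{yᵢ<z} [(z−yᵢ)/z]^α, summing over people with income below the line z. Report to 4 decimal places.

Below z: $25, $35 (q = 2 of N = 11).
Normalized shortfalls: (47−25)/47 = 0.4681; (47−35)/47 = 0.2553.
Raised to α = 0.5: 0.68417; 0.50529.
Sum = 1.189459; FGT(0.5) = 1.189459 / 11 = 0.1081.

0.1081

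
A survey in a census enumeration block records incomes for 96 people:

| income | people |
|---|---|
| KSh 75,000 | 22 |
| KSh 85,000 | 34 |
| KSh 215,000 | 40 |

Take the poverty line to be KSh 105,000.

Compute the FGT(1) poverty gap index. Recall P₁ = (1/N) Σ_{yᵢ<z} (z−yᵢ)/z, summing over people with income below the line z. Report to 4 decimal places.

0.1329

Incomes under z: 22×KSh 75,000, 34×KSh 85,000 (q = 56 of N = 96).
Normalized shortfalls: (105000−75000)/105000 = 0.2857 (×22); (105000−85000)/105000 = 0.1905 (×34).
Σ = 12.761905. Dividing by the full population N = 96 gives P₁ = 0.1329.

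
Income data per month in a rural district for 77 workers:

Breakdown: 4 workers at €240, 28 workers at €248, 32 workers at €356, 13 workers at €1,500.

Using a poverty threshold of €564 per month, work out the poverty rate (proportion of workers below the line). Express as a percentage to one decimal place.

83.1%

64 of the 77 workers have income below €564.
H = 64/77 = 83.1%.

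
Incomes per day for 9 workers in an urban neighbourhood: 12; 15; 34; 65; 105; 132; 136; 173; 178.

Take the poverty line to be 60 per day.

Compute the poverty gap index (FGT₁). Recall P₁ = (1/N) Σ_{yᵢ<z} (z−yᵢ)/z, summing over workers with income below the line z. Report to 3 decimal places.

Poor units: 12, 15, 34 (q = 3 of N = 9).
Shortfall ratios: (60−12)/60 = 0.8000; (60−15)/60 = 0.7500; (60−34)/60 = 0.4333.
Σ = 1.983333. Dividing by the full population N = 9 gives P₁ = 0.220.

0.220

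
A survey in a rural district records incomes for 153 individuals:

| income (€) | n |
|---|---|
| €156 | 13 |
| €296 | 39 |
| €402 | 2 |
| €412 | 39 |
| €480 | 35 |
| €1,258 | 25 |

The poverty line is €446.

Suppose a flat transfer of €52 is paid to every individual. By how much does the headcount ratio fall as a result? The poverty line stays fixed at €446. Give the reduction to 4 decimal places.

0.2680

Before: below the line — 13×€156, 39×€296, 2×€402, 39×€412; headcount ratio = 0.607843.
After the €52 transfer: below the line — 13×€208, 39×€348; headcount ratio = 0.339869.
Reduction = 0.607843 − 0.339869 = 0.2680.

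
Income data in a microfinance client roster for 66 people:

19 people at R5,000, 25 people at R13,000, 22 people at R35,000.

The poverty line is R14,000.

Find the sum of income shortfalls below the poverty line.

Below z: 19×R5,000, 25×R13,000 (q = 44 of N = 66).
Individual gaps: 19×(14000−5000) = 171000; 25×(14000−13000) = 25000.
Aggregate gap = R196,000.

R196,000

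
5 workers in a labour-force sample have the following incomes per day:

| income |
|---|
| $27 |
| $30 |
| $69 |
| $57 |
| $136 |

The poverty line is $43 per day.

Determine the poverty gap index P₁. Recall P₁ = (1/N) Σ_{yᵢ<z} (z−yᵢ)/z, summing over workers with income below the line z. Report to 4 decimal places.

Poor units: $27, $30 (q = 2 of N = 5).
Normalized shortfalls: (43−27)/43 = 0.3721; (43−30)/43 = 0.3023.
Σ = 0.674419. Dividing by the full population N = 5 gives P₁ = 0.1349.

0.1349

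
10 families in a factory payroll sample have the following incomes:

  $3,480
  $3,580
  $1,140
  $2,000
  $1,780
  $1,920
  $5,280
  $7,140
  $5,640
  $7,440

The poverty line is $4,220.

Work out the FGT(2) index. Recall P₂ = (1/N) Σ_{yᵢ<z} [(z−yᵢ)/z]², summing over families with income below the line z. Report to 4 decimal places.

Below the line: $1,140, $1,780, $1,920, $2,000, $3,480, $3,580 (q = 6 of N = 10).
Normalized shortfalls: (4220−1140)/4220 = 0.7299; (4220−1780)/4220 = 0.5782; (4220−1920)/4220 = 0.5450; (4220−2000)/4220 = 0.5261; (4220−3480)/4220 = 0.1754; (4220−3580)/4220 = 0.1517.
Squared: 0.5327; 0.3343; 0.2971; 0.2767; 0.0307; 0.0230.
Sum = 1.494553; P₂ = 1.494553 / 10 = 0.1495.

0.1495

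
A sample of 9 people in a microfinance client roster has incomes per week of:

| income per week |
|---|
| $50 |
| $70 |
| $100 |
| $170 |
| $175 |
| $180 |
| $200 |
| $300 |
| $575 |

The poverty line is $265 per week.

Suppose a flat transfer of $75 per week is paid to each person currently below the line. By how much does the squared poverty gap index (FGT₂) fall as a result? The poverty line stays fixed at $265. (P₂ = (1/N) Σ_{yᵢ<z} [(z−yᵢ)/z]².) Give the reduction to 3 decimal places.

Before: below the line — $50, $70, $100, $170, $175, $180, $200; squared poverty gap index (FGT₂) = 0.22159.
After the $75 transfer: below the line — $125, $145, $175, $245, $250, $255; squared poverty gap index (FGT₂) = 0.06776.
Reduction = 0.22159 − 0.06776 = 0.154.

0.154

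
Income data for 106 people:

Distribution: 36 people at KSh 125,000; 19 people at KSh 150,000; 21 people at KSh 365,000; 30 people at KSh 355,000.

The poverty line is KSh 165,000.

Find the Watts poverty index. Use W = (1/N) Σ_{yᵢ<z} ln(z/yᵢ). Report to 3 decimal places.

0.111

Poor units: 36×KSh 125,000, 19×KSh 150,000 (q = 55 of N = 106).
ln(z/y) terms: ln(165000/125000) = 0.2776 (×36); ln(165000/150000) = 0.0953 (×19).
W = 11.805636 / 106 = 0.111.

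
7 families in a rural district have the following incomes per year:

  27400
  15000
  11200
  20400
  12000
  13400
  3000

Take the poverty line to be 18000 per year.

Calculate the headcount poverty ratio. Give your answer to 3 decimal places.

0.714

5 of the 7 families have income below 18000.
H = 5/7 = 0.714.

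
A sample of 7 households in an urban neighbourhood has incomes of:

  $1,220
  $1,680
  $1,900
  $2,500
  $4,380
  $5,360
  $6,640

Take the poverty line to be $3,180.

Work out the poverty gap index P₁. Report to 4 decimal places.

0.2435

Below z: $1,220, $1,680, $1,900, $2,500 (q = 4 of N = 7).
Shortfall ratios: (3180−1220)/3180 = 0.6164; (3180−1680)/3180 = 0.4717; (3180−1900)/3180 = 0.4025; (3180−2500)/3180 = 0.2138.
Sum of shortfalls = 1.704403; P₁ averages over all N: 1.704403 / 7 = 0.2435.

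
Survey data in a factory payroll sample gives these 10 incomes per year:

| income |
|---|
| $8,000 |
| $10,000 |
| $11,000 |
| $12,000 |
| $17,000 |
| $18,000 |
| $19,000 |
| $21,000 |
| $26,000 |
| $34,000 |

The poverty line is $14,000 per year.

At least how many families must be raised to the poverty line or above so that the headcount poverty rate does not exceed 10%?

3

Currently q = 4 of N = 10 are below the line (H = 0.400).
A headcount ratio of at most 10% allows at most ⌊0.10 × 10⌋ = 1 poor families.
So at least 4 − 1 = 3 must be lifted.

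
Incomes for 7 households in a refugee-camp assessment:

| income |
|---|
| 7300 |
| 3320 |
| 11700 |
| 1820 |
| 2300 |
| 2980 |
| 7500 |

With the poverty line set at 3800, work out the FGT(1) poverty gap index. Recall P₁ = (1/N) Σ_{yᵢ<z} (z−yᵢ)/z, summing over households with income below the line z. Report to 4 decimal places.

Below the line: 1820, 2300, 2980, 3320 (q = 4 of N = 7).
Shortfall ratios: (3800−1820)/3800 = 0.5211; (3800−2300)/3800 = 0.3947; (3800−2980)/3800 = 0.2158; (3800−3320)/3800 = 0.1263.
Sum of shortfalls = 1.257895; P₁ averages over all N: 1.257895 / 7 = 0.1797.

0.1797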